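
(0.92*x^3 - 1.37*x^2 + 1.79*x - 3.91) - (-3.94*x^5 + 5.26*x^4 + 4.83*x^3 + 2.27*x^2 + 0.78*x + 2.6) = 3.94*x^5 - 5.26*x^4 - 3.91*x^3 - 3.64*x^2 + 1.01*x - 6.51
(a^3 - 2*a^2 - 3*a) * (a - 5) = a^4 - 7*a^3 + 7*a^2 + 15*a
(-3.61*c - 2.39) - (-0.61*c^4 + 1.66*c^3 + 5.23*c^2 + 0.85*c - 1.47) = 0.61*c^4 - 1.66*c^3 - 5.23*c^2 - 4.46*c - 0.92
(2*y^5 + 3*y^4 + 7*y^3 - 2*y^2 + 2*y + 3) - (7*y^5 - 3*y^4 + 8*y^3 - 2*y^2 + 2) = -5*y^5 + 6*y^4 - y^3 + 2*y + 1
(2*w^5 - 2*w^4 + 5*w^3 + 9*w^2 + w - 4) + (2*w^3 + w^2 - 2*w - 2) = 2*w^5 - 2*w^4 + 7*w^3 + 10*w^2 - w - 6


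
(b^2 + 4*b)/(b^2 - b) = (b + 4)/(b - 1)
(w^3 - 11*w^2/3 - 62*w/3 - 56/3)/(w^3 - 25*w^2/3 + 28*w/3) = (3*w^2 + 10*w + 8)/(w*(3*w - 4))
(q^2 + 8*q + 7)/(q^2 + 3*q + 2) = (q + 7)/(q + 2)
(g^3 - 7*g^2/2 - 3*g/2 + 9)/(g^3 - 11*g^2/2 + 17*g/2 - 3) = (2*g + 3)/(2*g - 1)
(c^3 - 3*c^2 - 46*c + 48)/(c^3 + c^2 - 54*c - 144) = (c - 1)/(c + 3)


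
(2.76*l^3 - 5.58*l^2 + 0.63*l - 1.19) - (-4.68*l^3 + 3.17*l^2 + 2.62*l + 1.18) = 7.44*l^3 - 8.75*l^2 - 1.99*l - 2.37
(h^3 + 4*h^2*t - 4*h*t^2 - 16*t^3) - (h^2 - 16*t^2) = h^3 + 4*h^2*t - h^2 - 4*h*t^2 - 16*t^3 + 16*t^2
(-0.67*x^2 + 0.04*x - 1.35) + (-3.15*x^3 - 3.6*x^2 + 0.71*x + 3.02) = -3.15*x^3 - 4.27*x^2 + 0.75*x + 1.67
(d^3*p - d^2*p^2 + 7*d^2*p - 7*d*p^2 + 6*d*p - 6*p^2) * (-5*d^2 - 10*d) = -5*d^5*p + 5*d^4*p^2 - 45*d^4*p + 45*d^3*p^2 - 100*d^3*p + 100*d^2*p^2 - 60*d^2*p + 60*d*p^2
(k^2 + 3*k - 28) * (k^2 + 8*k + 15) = k^4 + 11*k^3 + 11*k^2 - 179*k - 420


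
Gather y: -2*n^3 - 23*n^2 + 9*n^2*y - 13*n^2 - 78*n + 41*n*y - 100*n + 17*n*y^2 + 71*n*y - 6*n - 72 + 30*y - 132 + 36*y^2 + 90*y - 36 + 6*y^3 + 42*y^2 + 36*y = -2*n^3 - 36*n^2 - 184*n + 6*y^3 + y^2*(17*n + 78) + y*(9*n^2 + 112*n + 156) - 240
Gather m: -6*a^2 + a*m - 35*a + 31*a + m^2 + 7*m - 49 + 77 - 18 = -6*a^2 - 4*a + m^2 + m*(a + 7) + 10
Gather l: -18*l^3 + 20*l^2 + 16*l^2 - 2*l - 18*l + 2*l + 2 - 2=-18*l^3 + 36*l^2 - 18*l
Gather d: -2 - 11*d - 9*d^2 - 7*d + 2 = -9*d^2 - 18*d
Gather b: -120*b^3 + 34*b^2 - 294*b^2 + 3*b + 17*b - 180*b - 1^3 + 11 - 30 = -120*b^3 - 260*b^2 - 160*b - 20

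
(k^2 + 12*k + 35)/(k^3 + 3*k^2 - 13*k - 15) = (k + 7)/(k^2 - 2*k - 3)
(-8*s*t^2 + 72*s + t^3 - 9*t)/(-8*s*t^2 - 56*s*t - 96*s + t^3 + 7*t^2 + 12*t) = (t - 3)/(t + 4)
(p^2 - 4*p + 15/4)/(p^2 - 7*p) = (p^2 - 4*p + 15/4)/(p*(p - 7))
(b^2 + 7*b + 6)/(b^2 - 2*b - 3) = (b + 6)/(b - 3)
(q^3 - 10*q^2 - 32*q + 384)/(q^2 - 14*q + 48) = (q^2 - 2*q - 48)/(q - 6)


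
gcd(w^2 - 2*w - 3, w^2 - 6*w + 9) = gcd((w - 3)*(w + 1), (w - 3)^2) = w - 3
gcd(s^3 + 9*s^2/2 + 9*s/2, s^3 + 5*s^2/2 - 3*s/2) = s^2 + 3*s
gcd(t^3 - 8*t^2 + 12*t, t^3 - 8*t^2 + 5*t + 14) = t - 2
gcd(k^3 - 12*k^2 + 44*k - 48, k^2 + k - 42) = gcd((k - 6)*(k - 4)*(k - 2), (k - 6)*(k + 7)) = k - 6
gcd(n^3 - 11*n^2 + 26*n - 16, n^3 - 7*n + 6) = n^2 - 3*n + 2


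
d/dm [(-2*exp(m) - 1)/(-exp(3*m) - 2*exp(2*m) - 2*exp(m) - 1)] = (-4*exp(2*m) - 7*exp(m) - 4)*exp(2*m)/(exp(6*m) + 4*exp(5*m) + 8*exp(4*m) + 10*exp(3*m) + 8*exp(2*m) + 4*exp(m) + 1)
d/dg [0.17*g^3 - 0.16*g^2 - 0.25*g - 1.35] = 0.51*g^2 - 0.32*g - 0.25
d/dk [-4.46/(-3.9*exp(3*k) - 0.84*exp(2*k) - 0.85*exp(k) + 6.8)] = (-52.182*exp(2*k) - 7.4928*exp(k) - 3.791)*exp(k)/(3.9*exp(3*k) + 0.84*exp(2*k) + 0.85*exp(k) - 6.8)^2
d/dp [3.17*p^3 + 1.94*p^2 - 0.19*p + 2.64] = 9.51*p^2 + 3.88*p - 0.19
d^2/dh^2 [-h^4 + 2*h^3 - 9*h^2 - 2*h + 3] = -12*h^2 + 12*h - 18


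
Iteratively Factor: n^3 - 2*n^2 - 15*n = (n - 5)*(n^2 + 3*n) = n*(n - 5)*(n + 3)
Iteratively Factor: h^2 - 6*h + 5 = (h - 5)*(h - 1)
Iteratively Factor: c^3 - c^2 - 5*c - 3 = (c + 1)*(c^2 - 2*c - 3) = (c + 1)^2*(c - 3)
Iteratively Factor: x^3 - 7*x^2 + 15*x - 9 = (x - 1)*(x^2 - 6*x + 9) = (x - 3)*(x - 1)*(x - 3)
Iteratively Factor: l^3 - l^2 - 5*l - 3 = (l + 1)*(l^2 - 2*l - 3) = (l - 3)*(l + 1)*(l + 1)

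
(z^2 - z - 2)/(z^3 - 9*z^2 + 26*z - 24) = (z + 1)/(z^2 - 7*z + 12)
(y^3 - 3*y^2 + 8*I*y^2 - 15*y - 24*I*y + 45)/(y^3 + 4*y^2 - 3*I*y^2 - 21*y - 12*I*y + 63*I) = (y^2 + 8*I*y - 15)/(y^2 + y*(7 - 3*I) - 21*I)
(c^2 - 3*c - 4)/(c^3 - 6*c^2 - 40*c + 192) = (c + 1)/(c^2 - 2*c - 48)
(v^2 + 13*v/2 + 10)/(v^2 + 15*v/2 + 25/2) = (v + 4)/(v + 5)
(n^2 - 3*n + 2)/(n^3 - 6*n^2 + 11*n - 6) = 1/(n - 3)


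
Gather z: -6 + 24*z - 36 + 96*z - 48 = 120*z - 90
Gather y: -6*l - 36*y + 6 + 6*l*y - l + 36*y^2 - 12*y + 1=-7*l + 36*y^2 + y*(6*l - 48) + 7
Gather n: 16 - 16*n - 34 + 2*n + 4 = -14*n - 14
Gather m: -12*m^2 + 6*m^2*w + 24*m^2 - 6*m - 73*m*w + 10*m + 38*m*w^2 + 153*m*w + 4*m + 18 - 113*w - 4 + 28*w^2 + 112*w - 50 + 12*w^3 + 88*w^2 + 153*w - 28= m^2*(6*w + 12) + m*(38*w^2 + 80*w + 8) + 12*w^3 + 116*w^2 + 152*w - 64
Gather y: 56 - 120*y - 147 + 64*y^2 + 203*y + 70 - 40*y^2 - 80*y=24*y^2 + 3*y - 21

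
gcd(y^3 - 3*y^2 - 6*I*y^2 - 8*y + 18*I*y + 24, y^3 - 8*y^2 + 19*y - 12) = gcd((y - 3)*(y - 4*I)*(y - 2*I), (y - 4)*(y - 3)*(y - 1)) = y - 3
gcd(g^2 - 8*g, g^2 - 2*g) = g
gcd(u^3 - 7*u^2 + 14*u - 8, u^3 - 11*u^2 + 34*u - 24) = u^2 - 5*u + 4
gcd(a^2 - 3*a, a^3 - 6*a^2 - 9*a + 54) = a - 3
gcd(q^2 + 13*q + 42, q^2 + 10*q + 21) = q + 7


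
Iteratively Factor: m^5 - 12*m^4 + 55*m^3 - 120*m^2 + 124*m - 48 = (m - 3)*(m^4 - 9*m^3 + 28*m^2 - 36*m + 16) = (m - 3)*(m - 2)*(m^3 - 7*m^2 + 14*m - 8) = (m - 3)*(m - 2)*(m - 1)*(m^2 - 6*m + 8) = (m - 4)*(m - 3)*(m - 2)*(m - 1)*(m - 2)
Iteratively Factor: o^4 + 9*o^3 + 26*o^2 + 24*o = (o + 3)*(o^3 + 6*o^2 + 8*o) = (o + 2)*(o + 3)*(o^2 + 4*o) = (o + 2)*(o + 3)*(o + 4)*(o)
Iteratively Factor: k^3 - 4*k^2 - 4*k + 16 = (k - 4)*(k^2 - 4) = (k - 4)*(k - 2)*(k + 2)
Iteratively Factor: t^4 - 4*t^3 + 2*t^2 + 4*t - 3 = (t - 3)*(t^3 - t^2 - t + 1) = (t - 3)*(t - 1)*(t^2 - 1) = (t - 3)*(t - 1)*(t + 1)*(t - 1)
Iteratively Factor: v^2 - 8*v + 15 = (v - 5)*(v - 3)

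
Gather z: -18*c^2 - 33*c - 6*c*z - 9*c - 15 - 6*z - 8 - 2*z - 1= -18*c^2 - 42*c + z*(-6*c - 8) - 24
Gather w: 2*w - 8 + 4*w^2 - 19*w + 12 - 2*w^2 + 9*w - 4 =2*w^2 - 8*w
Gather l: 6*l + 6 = 6*l + 6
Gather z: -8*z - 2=-8*z - 2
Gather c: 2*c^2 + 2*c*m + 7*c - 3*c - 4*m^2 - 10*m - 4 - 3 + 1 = 2*c^2 + c*(2*m + 4) - 4*m^2 - 10*m - 6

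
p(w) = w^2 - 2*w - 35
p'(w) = 2*w - 2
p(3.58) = -29.34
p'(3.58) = 5.16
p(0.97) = -36.00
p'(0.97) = -0.06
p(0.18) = -35.33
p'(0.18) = -1.64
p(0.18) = -35.33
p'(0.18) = -1.64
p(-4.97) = -0.36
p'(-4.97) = -11.94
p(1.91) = -35.17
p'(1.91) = 1.82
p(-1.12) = -31.51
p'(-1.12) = -4.24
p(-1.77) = -28.33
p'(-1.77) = -5.54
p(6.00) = -11.00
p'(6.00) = 10.00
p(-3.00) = -20.00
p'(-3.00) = -8.00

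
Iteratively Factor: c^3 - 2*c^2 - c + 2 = (c - 1)*(c^2 - c - 2) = (c - 1)*(c + 1)*(c - 2)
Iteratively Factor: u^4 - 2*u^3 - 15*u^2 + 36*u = (u)*(u^3 - 2*u^2 - 15*u + 36) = u*(u + 4)*(u^2 - 6*u + 9) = u*(u - 3)*(u + 4)*(u - 3)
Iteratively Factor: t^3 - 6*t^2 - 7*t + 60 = (t + 3)*(t^2 - 9*t + 20) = (t - 5)*(t + 3)*(t - 4)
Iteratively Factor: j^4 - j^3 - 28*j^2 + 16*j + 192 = (j + 4)*(j^3 - 5*j^2 - 8*j + 48) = (j - 4)*(j + 4)*(j^2 - j - 12) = (j - 4)*(j + 3)*(j + 4)*(j - 4)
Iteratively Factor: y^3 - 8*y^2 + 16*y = (y - 4)*(y^2 - 4*y) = (y - 4)^2*(y)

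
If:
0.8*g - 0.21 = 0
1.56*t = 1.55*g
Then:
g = 0.26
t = 0.26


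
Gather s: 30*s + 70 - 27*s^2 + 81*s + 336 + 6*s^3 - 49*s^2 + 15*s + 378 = 6*s^3 - 76*s^2 + 126*s + 784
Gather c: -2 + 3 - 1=0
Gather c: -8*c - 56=-8*c - 56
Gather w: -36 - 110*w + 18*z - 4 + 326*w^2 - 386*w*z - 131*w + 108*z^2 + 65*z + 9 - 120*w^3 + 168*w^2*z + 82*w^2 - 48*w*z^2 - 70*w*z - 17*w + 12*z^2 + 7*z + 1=-120*w^3 + w^2*(168*z + 408) + w*(-48*z^2 - 456*z - 258) + 120*z^2 + 90*z - 30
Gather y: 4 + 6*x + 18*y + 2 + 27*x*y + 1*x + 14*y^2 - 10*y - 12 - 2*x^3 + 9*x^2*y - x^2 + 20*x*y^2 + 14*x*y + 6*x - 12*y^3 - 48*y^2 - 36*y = -2*x^3 - x^2 + 13*x - 12*y^3 + y^2*(20*x - 34) + y*(9*x^2 + 41*x - 28) - 6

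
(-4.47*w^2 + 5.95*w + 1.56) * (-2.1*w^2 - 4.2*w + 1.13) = 9.387*w^4 + 6.279*w^3 - 33.3171*w^2 + 0.171499999999999*w + 1.7628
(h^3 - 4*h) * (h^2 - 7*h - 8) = h^5 - 7*h^4 - 12*h^3 + 28*h^2 + 32*h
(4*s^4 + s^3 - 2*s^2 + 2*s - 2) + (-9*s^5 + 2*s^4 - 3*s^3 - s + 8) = -9*s^5 + 6*s^4 - 2*s^3 - 2*s^2 + s + 6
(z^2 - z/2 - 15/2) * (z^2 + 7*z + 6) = z^4 + 13*z^3/2 - 5*z^2 - 111*z/2 - 45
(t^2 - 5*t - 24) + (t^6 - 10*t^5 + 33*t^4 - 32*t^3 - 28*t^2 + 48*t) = t^6 - 10*t^5 + 33*t^4 - 32*t^3 - 27*t^2 + 43*t - 24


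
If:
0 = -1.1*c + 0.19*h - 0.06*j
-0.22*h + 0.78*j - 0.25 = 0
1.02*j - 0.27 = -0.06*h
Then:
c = -0.04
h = -0.16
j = 0.27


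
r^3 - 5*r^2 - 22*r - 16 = (r - 8)*(r + 1)*(r + 2)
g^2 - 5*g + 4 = (g - 4)*(g - 1)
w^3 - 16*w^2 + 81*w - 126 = (w - 7)*(w - 6)*(w - 3)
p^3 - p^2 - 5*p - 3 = (p - 3)*(p + 1)^2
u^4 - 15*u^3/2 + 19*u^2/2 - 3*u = u*(u - 6)*(u - 1)*(u - 1/2)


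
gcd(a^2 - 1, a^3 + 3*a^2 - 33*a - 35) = a + 1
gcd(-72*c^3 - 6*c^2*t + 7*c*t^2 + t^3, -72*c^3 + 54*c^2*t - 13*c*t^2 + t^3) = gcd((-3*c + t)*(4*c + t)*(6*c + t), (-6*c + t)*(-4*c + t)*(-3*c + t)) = -3*c + t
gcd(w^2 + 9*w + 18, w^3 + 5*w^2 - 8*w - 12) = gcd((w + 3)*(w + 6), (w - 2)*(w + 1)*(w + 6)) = w + 6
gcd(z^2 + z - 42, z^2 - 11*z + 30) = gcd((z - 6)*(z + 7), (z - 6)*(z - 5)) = z - 6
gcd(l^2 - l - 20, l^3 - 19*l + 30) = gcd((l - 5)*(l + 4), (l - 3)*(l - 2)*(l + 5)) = 1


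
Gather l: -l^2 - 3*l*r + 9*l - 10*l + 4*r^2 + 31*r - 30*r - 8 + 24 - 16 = -l^2 + l*(-3*r - 1) + 4*r^2 + r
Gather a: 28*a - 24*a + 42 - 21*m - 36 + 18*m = 4*a - 3*m + 6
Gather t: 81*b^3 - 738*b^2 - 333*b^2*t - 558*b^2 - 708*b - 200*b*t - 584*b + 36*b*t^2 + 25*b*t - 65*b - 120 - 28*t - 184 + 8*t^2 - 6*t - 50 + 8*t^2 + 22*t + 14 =81*b^3 - 1296*b^2 - 1357*b + t^2*(36*b + 16) + t*(-333*b^2 - 175*b - 12) - 340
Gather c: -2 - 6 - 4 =-12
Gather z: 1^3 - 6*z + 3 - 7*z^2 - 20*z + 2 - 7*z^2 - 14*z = -14*z^2 - 40*z + 6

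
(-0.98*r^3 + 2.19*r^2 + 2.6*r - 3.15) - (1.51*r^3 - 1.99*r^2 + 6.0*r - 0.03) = -2.49*r^3 + 4.18*r^2 - 3.4*r - 3.12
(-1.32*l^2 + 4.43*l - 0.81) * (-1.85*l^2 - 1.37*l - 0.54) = 2.442*l^4 - 6.3871*l^3 - 3.8578*l^2 - 1.2825*l + 0.4374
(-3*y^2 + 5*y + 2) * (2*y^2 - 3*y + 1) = -6*y^4 + 19*y^3 - 14*y^2 - y + 2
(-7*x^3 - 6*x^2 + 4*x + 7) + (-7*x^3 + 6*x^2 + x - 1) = -14*x^3 + 5*x + 6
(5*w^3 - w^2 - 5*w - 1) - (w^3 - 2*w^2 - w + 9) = 4*w^3 + w^2 - 4*w - 10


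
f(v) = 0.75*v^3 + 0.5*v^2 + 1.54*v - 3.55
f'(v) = 2.25*v^2 + 1.0*v + 1.54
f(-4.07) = -52.10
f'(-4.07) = 34.74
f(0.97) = -0.90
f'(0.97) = 4.63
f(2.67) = 18.40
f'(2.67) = 20.25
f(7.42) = 341.79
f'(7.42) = 132.84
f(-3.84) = -44.56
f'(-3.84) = 30.88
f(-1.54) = -7.47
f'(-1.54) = 5.34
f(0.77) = -1.73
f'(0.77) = 3.64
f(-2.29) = -13.46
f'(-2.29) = 11.05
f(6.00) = 185.69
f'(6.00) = 88.54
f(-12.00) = -1246.03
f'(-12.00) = 313.54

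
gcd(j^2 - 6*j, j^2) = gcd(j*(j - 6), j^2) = j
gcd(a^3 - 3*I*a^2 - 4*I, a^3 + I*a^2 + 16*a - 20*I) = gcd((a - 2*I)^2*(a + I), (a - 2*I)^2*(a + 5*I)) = a^2 - 4*I*a - 4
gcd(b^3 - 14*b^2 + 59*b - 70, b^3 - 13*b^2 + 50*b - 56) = b^2 - 9*b + 14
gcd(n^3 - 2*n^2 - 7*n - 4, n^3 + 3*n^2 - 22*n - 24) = n^2 - 3*n - 4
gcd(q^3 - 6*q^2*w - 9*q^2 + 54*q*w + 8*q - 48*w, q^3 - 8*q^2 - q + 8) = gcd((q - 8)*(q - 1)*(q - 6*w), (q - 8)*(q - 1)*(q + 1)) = q^2 - 9*q + 8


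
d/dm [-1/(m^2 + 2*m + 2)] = 2*(m + 1)/(m^2 + 2*m + 2)^2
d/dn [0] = 0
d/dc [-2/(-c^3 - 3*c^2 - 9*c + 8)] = 6*(-c^2 - 2*c - 3)/(c^3 + 3*c^2 + 9*c - 8)^2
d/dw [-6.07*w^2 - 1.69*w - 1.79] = -12.14*w - 1.69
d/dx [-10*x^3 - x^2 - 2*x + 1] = -30*x^2 - 2*x - 2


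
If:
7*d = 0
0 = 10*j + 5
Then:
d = 0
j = -1/2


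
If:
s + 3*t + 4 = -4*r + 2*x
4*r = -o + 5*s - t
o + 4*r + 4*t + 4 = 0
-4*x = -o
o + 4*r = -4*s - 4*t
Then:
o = 8/3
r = 4/3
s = 1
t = -3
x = 2/3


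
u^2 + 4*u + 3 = (u + 1)*(u + 3)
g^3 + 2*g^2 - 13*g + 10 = (g - 2)*(g - 1)*(g + 5)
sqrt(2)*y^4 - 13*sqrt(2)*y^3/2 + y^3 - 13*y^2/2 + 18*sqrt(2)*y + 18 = (y - 6)*(y - 2)*(y + 3/2)*(sqrt(2)*y + 1)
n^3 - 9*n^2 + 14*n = n*(n - 7)*(n - 2)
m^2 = m^2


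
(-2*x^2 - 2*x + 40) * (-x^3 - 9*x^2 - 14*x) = 2*x^5 + 20*x^4 + 6*x^3 - 332*x^2 - 560*x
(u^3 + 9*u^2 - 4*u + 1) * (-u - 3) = -u^4 - 12*u^3 - 23*u^2 + 11*u - 3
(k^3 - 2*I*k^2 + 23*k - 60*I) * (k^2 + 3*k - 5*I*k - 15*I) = k^5 + 3*k^4 - 7*I*k^4 + 13*k^3 - 21*I*k^3 + 39*k^2 - 175*I*k^2 - 300*k - 525*I*k - 900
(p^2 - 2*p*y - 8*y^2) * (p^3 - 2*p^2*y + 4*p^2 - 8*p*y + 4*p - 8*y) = p^5 - 4*p^4*y + 4*p^4 - 4*p^3*y^2 - 16*p^3*y + 4*p^3 + 16*p^2*y^3 - 16*p^2*y^2 - 16*p^2*y + 64*p*y^3 - 16*p*y^2 + 64*y^3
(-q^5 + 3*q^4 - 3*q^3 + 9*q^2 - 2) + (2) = -q^5 + 3*q^4 - 3*q^3 + 9*q^2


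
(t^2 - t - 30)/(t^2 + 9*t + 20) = (t - 6)/(t + 4)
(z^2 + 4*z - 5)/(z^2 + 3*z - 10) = (z - 1)/(z - 2)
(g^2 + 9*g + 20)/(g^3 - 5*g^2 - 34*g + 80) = (g + 4)/(g^2 - 10*g + 16)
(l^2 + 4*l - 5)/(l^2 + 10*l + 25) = (l - 1)/(l + 5)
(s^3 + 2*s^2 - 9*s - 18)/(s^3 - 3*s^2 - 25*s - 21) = (s^2 - s - 6)/(s^2 - 6*s - 7)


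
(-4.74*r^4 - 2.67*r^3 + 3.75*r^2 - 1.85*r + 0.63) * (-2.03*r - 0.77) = 9.6222*r^5 + 9.0699*r^4 - 5.5566*r^3 + 0.867999999999999*r^2 + 0.1456*r - 0.4851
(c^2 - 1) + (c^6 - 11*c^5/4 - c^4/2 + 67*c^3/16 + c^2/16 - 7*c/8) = c^6 - 11*c^5/4 - c^4/2 + 67*c^3/16 + 17*c^2/16 - 7*c/8 - 1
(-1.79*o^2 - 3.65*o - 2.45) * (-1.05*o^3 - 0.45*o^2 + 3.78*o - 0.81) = 1.8795*o^5 + 4.638*o^4 - 2.5512*o^3 - 11.2446*o^2 - 6.3045*o + 1.9845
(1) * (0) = 0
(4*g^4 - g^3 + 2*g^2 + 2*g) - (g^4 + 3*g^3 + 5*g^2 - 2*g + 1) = 3*g^4 - 4*g^3 - 3*g^2 + 4*g - 1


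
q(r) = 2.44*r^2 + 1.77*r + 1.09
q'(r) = 4.88*r + 1.77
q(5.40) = 81.80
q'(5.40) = 28.12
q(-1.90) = 6.54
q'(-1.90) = -7.50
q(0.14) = 1.39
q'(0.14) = 2.45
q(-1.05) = 1.92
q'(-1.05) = -3.35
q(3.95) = 46.15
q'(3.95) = 21.05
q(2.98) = 28.03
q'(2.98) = 16.31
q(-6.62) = 96.30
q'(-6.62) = -30.54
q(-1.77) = 5.60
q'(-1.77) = -6.87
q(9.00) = 214.66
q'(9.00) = 45.69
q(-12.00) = 331.21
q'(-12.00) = -56.79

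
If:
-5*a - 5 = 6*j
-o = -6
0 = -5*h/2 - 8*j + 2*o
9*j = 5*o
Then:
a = -5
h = -88/15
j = 10/3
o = 6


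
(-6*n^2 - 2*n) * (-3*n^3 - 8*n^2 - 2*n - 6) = 18*n^5 + 54*n^4 + 28*n^3 + 40*n^2 + 12*n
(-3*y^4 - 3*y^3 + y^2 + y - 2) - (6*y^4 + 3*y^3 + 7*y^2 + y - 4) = -9*y^4 - 6*y^3 - 6*y^2 + 2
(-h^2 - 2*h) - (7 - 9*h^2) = 8*h^2 - 2*h - 7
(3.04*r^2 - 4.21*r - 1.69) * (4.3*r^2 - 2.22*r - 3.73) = 13.072*r^4 - 24.8518*r^3 - 9.26*r^2 + 19.4551*r + 6.3037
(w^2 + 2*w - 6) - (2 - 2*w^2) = 3*w^2 + 2*w - 8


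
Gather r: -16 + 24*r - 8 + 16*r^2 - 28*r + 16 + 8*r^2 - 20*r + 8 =24*r^2 - 24*r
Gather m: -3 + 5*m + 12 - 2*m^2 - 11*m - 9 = -2*m^2 - 6*m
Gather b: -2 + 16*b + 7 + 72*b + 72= 88*b + 77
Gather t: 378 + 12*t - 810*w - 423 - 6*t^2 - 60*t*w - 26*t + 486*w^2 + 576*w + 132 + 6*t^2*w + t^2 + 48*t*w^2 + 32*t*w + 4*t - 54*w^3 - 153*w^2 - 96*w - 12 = t^2*(6*w - 5) + t*(48*w^2 - 28*w - 10) - 54*w^3 + 333*w^2 - 330*w + 75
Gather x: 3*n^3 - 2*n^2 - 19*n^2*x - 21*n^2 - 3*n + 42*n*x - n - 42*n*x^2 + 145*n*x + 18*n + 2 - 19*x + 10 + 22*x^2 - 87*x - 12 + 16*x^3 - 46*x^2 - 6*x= 3*n^3 - 23*n^2 + 14*n + 16*x^3 + x^2*(-42*n - 24) + x*(-19*n^2 + 187*n - 112)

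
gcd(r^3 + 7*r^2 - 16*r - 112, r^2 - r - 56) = r + 7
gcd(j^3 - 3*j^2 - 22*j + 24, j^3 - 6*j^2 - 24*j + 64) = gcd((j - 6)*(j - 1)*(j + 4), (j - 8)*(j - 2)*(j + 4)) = j + 4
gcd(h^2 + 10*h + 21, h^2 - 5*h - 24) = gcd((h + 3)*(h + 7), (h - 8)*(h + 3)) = h + 3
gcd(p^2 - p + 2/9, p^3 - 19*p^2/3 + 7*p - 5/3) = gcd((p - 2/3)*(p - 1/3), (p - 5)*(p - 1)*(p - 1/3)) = p - 1/3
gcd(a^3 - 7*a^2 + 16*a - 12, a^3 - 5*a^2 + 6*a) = a^2 - 5*a + 6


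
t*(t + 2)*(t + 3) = t^3 + 5*t^2 + 6*t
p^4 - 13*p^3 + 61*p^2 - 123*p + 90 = (p - 5)*(p - 3)^2*(p - 2)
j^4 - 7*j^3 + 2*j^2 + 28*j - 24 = (j - 6)*(j - 2)*(j - 1)*(j + 2)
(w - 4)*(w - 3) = w^2 - 7*w + 12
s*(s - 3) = s^2 - 3*s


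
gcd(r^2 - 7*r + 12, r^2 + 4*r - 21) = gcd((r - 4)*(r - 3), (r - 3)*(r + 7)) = r - 3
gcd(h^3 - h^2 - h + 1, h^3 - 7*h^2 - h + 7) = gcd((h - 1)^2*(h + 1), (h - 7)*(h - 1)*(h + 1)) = h^2 - 1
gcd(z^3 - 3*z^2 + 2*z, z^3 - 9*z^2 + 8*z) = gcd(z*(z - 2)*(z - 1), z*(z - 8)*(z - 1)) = z^2 - z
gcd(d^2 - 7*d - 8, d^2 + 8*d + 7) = d + 1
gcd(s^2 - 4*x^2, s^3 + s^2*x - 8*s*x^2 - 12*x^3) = s + 2*x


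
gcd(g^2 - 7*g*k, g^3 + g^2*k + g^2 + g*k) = g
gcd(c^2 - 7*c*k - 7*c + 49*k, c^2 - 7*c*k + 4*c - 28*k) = c - 7*k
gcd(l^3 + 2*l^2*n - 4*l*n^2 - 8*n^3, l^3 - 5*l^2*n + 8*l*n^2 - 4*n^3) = l - 2*n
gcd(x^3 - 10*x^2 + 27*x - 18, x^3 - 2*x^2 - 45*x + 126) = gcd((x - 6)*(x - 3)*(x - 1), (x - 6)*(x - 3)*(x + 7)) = x^2 - 9*x + 18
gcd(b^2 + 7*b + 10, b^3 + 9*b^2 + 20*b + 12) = b + 2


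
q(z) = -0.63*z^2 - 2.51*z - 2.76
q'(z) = -1.26*z - 2.51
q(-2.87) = -0.75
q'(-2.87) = 1.11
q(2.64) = -13.78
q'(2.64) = -5.84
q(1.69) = -8.80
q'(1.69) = -4.64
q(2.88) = -15.21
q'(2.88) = -6.14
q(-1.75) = -0.30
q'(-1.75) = -0.30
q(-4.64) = -4.68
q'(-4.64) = 3.34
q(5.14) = -32.31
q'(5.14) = -8.99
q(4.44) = -26.32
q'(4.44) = -8.10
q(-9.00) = -31.20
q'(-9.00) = 8.83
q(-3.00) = -0.90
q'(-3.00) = 1.27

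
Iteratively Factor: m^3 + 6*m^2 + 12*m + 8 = (m + 2)*(m^2 + 4*m + 4) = (m + 2)^2*(m + 2)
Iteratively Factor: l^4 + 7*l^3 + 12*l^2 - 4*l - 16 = (l + 2)*(l^3 + 5*l^2 + 2*l - 8) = (l + 2)*(l + 4)*(l^2 + l - 2) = (l + 2)^2*(l + 4)*(l - 1)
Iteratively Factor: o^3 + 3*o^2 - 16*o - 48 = (o + 4)*(o^2 - o - 12) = (o + 3)*(o + 4)*(o - 4)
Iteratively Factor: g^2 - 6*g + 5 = (g - 1)*(g - 5)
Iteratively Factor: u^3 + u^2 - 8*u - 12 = (u + 2)*(u^2 - u - 6) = (u + 2)^2*(u - 3)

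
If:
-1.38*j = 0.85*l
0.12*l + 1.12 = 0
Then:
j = 5.75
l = -9.33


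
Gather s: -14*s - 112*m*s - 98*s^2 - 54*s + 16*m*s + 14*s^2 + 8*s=-84*s^2 + s*(-96*m - 60)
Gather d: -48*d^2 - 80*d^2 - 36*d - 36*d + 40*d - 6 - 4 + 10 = -128*d^2 - 32*d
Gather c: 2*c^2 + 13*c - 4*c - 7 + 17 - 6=2*c^2 + 9*c + 4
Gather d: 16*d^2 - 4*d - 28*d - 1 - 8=16*d^2 - 32*d - 9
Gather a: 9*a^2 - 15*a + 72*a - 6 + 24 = 9*a^2 + 57*a + 18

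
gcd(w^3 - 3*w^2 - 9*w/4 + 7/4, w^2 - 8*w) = 1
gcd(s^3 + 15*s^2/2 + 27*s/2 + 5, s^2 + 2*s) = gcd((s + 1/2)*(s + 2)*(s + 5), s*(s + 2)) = s + 2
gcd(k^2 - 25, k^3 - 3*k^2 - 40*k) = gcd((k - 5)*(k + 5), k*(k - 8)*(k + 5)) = k + 5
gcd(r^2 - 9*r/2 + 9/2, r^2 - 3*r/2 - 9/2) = r - 3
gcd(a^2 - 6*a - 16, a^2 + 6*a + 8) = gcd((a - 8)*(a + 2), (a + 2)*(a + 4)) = a + 2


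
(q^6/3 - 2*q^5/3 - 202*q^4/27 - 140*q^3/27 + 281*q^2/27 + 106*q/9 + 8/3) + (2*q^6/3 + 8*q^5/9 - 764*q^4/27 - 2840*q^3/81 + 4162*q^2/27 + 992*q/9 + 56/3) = q^6 + 2*q^5/9 - 322*q^4/9 - 3260*q^3/81 + 1481*q^2/9 + 122*q + 64/3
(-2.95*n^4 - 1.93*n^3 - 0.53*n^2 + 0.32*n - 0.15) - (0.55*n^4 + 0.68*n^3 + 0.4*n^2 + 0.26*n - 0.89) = -3.5*n^4 - 2.61*n^3 - 0.93*n^2 + 0.06*n + 0.74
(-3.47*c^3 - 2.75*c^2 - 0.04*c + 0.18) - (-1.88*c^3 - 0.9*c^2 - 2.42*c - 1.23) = -1.59*c^3 - 1.85*c^2 + 2.38*c + 1.41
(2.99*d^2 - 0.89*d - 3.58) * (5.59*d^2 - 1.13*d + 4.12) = 16.7141*d^4 - 8.3538*d^3 - 6.6877*d^2 + 0.3786*d - 14.7496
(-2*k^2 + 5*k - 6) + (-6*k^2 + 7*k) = -8*k^2 + 12*k - 6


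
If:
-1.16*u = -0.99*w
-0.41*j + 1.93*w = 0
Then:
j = 4.70731707317073*w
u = 0.853448275862069*w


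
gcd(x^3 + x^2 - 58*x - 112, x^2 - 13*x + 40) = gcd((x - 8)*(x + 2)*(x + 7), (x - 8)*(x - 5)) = x - 8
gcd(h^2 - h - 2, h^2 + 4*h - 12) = h - 2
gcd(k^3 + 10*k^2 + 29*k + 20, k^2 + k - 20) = k + 5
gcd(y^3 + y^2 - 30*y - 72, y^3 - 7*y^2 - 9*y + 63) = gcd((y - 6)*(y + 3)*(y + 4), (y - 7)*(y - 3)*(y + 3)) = y + 3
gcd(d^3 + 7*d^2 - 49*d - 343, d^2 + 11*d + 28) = d + 7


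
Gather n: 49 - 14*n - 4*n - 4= 45 - 18*n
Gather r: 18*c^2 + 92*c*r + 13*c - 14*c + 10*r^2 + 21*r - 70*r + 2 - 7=18*c^2 - c + 10*r^2 + r*(92*c - 49) - 5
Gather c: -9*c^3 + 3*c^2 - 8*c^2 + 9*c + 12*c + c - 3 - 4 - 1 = -9*c^3 - 5*c^2 + 22*c - 8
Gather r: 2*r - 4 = 2*r - 4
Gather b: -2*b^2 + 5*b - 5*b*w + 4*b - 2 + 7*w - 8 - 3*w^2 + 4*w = -2*b^2 + b*(9 - 5*w) - 3*w^2 + 11*w - 10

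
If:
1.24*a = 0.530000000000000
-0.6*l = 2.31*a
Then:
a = 0.43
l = -1.65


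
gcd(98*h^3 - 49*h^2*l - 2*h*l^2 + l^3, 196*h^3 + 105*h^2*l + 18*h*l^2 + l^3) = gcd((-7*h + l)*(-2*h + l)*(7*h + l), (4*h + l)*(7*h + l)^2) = 7*h + l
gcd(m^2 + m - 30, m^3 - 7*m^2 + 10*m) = m - 5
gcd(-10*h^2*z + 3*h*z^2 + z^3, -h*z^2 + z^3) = z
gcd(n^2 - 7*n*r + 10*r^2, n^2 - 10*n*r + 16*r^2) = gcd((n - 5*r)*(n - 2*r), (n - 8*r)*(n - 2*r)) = -n + 2*r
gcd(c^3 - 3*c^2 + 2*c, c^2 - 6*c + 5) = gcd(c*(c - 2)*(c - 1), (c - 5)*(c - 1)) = c - 1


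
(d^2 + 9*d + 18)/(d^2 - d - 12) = (d + 6)/(d - 4)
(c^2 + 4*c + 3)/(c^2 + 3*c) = (c + 1)/c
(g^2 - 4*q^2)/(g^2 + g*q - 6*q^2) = (g + 2*q)/(g + 3*q)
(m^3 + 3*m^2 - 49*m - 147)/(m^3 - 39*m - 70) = (m^2 + 10*m + 21)/(m^2 + 7*m + 10)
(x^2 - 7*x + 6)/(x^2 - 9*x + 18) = (x - 1)/(x - 3)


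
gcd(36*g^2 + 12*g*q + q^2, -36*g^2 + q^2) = 6*g + q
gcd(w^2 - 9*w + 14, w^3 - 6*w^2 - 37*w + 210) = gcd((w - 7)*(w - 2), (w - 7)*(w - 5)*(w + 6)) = w - 7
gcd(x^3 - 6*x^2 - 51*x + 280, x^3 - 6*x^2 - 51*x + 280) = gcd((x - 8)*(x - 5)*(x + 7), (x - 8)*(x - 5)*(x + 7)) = x^3 - 6*x^2 - 51*x + 280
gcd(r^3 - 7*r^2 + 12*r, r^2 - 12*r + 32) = r - 4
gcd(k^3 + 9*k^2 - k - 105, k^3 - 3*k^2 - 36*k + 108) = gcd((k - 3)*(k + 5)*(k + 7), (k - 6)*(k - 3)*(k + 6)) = k - 3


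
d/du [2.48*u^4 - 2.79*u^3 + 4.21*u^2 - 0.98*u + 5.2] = 9.92*u^3 - 8.37*u^2 + 8.42*u - 0.98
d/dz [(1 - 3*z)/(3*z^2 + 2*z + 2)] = (9*z^2 - 6*z - 8)/(9*z^4 + 12*z^3 + 16*z^2 + 8*z + 4)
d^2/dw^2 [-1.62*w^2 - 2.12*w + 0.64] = -3.24000000000000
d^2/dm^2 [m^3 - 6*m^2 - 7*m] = 6*m - 12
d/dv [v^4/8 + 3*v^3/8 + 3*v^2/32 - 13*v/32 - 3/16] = v^3/2 + 9*v^2/8 + 3*v/16 - 13/32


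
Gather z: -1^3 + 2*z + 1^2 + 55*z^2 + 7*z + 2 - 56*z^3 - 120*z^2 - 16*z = -56*z^3 - 65*z^2 - 7*z + 2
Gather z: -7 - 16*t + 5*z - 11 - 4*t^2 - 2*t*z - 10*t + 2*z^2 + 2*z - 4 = -4*t^2 - 26*t + 2*z^2 + z*(7 - 2*t) - 22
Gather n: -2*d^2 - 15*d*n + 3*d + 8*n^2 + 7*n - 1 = -2*d^2 + 3*d + 8*n^2 + n*(7 - 15*d) - 1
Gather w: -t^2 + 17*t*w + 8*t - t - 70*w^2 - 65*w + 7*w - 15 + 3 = -t^2 + 7*t - 70*w^2 + w*(17*t - 58) - 12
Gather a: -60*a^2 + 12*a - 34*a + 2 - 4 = -60*a^2 - 22*a - 2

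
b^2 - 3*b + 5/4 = (b - 5/2)*(b - 1/2)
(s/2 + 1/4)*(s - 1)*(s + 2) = s^3/2 + 3*s^2/4 - 3*s/4 - 1/2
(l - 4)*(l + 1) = l^2 - 3*l - 4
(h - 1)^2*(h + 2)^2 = h^4 + 2*h^3 - 3*h^2 - 4*h + 4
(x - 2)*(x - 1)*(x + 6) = x^3 + 3*x^2 - 16*x + 12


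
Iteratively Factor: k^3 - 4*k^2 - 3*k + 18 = (k - 3)*(k^2 - k - 6) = (k - 3)*(k + 2)*(k - 3)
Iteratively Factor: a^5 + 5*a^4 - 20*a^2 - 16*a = (a + 1)*(a^4 + 4*a^3 - 4*a^2 - 16*a) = (a + 1)*(a + 2)*(a^3 + 2*a^2 - 8*a) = (a - 2)*(a + 1)*(a + 2)*(a^2 + 4*a) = a*(a - 2)*(a + 1)*(a + 2)*(a + 4)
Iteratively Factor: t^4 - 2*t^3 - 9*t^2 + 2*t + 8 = (t + 2)*(t^3 - 4*t^2 - t + 4) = (t - 4)*(t + 2)*(t^2 - 1) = (t - 4)*(t + 1)*(t + 2)*(t - 1)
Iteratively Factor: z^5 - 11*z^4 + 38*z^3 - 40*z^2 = (z - 5)*(z^4 - 6*z^3 + 8*z^2) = (z - 5)*(z - 2)*(z^3 - 4*z^2) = z*(z - 5)*(z - 2)*(z^2 - 4*z) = z*(z - 5)*(z - 4)*(z - 2)*(z)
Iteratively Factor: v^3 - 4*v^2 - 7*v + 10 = (v - 1)*(v^2 - 3*v - 10) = (v - 1)*(v + 2)*(v - 5)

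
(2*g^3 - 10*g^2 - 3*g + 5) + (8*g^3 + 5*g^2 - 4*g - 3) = 10*g^3 - 5*g^2 - 7*g + 2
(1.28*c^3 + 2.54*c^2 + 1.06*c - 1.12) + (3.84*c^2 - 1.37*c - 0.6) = 1.28*c^3 + 6.38*c^2 - 0.31*c - 1.72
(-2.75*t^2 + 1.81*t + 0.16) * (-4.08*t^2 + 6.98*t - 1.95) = 11.22*t^4 - 26.5798*t^3 + 17.3435*t^2 - 2.4127*t - 0.312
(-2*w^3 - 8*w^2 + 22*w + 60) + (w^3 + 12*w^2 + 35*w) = -w^3 + 4*w^2 + 57*w + 60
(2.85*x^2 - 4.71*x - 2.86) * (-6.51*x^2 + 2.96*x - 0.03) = -18.5535*x^4 + 39.0981*x^3 + 4.5915*x^2 - 8.3243*x + 0.0858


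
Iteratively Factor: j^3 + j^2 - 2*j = (j - 1)*(j^2 + 2*j) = j*(j - 1)*(j + 2)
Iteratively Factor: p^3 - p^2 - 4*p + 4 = (p + 2)*(p^2 - 3*p + 2) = (p - 2)*(p + 2)*(p - 1)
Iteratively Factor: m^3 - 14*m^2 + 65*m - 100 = (m - 4)*(m^2 - 10*m + 25) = (m - 5)*(m - 4)*(m - 5)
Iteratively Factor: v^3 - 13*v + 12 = (v - 3)*(v^2 + 3*v - 4) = (v - 3)*(v - 1)*(v + 4)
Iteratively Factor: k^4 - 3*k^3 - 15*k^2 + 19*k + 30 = (k + 1)*(k^3 - 4*k^2 - 11*k + 30) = (k + 1)*(k + 3)*(k^2 - 7*k + 10) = (k - 2)*(k + 1)*(k + 3)*(k - 5)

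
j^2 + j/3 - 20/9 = (j - 4/3)*(j + 5/3)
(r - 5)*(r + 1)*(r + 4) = r^3 - 21*r - 20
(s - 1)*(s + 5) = s^2 + 4*s - 5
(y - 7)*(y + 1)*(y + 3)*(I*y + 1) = I*y^4 + y^3 - 3*I*y^3 - 3*y^2 - 25*I*y^2 - 25*y - 21*I*y - 21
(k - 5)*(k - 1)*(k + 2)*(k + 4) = k^4 - 23*k^2 - 18*k + 40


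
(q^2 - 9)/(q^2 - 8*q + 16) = (q^2 - 9)/(q^2 - 8*q + 16)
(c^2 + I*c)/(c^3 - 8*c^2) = (c + I)/(c*(c - 8))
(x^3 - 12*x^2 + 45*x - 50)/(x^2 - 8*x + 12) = (x^2 - 10*x + 25)/(x - 6)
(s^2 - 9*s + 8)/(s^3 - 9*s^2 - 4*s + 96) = (s - 1)/(s^2 - s - 12)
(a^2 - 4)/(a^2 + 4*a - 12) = (a + 2)/(a + 6)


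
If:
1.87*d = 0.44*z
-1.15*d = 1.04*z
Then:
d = 0.00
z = 0.00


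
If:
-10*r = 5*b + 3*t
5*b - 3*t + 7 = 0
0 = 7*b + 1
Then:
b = -1/7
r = -39/70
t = 44/21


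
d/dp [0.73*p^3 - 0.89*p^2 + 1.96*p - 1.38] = 2.19*p^2 - 1.78*p + 1.96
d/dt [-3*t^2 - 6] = -6*t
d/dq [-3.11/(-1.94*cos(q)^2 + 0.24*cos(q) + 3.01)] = (12.0668*cos(q) - 0.7464)*sin(q)/(-1.94*cos(q)^2 + 0.24*cos(q) + 3.01)^2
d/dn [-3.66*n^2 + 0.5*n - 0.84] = 0.5 - 7.32*n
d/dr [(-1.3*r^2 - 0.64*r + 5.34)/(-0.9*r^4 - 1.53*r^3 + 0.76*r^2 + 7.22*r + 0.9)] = (-2.34*r^5 - 3.717*r^4 + 17.2656*r^3 + 15.611*r^2 - 10.4568*r - 39.1308)/(0.81*r^8 + 2.754*r^7 + 0.9729*r^6 - 15.3216*r^5 - 23.1356*r^4 + 8.2204*r^3 + 53.4964*r^2 + 12.996*r + 0.81)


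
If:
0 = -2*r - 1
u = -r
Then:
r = -1/2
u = 1/2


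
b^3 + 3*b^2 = b^2*(b + 3)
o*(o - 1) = o^2 - o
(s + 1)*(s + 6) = s^2 + 7*s + 6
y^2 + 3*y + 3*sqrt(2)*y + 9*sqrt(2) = (y + 3)*(y + 3*sqrt(2))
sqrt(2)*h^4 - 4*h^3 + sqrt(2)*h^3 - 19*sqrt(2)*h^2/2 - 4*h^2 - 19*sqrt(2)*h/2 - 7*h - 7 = (h + 1)*(h - 7*sqrt(2)/2)*(h + sqrt(2))*(sqrt(2)*h + 1)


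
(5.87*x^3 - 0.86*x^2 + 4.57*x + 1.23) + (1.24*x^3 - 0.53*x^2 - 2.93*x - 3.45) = 7.11*x^3 - 1.39*x^2 + 1.64*x - 2.22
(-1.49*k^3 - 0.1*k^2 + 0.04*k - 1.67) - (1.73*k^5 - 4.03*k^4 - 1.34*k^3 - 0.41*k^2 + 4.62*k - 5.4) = -1.73*k^5 + 4.03*k^4 - 0.15*k^3 + 0.31*k^2 - 4.58*k + 3.73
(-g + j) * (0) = 0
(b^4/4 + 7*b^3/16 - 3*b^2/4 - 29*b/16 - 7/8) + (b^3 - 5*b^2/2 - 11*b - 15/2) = b^4/4 + 23*b^3/16 - 13*b^2/4 - 205*b/16 - 67/8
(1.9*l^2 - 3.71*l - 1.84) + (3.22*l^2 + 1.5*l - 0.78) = 5.12*l^2 - 2.21*l - 2.62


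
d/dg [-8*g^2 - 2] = -16*g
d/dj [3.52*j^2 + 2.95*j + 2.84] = 7.04*j + 2.95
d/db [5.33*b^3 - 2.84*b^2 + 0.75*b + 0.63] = 15.99*b^2 - 5.68*b + 0.75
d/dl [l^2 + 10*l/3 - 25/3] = 2*l + 10/3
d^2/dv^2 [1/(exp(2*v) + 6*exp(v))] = 2*(4*(exp(v) + 3)^2 - (exp(v) + 6)*(2*exp(v) + 3))*exp(-v)/(exp(v) + 6)^3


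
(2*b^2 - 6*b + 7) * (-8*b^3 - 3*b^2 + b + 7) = -16*b^5 + 42*b^4 - 36*b^3 - 13*b^2 - 35*b + 49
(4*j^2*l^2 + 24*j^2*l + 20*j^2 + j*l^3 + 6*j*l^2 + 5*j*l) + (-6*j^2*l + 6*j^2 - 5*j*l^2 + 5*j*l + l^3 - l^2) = 4*j^2*l^2 + 18*j^2*l + 26*j^2 + j*l^3 + j*l^2 + 10*j*l + l^3 - l^2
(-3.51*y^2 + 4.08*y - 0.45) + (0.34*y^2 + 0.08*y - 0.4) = -3.17*y^2 + 4.16*y - 0.85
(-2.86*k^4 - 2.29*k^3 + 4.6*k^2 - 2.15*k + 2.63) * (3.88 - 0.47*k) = 1.3442*k^5 - 10.0205*k^4 - 11.0472*k^3 + 18.8585*k^2 - 9.5781*k + 10.2044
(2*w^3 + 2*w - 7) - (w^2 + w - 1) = 2*w^3 - w^2 + w - 6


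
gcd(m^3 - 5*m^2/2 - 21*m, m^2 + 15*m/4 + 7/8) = m + 7/2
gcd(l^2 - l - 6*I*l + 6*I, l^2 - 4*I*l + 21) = 1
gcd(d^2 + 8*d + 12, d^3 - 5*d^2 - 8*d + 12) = d + 2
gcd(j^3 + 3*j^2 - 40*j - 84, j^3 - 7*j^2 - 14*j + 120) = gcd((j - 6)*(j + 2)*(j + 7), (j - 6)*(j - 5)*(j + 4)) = j - 6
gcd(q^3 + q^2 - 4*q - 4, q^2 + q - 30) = 1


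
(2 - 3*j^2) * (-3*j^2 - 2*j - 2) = 9*j^4 + 6*j^3 - 4*j - 4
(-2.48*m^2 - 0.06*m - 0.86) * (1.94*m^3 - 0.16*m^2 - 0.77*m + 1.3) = -4.8112*m^5 + 0.2804*m^4 + 0.2508*m^3 - 3.0402*m^2 + 0.5842*m - 1.118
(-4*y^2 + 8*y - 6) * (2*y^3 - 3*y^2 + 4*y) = -8*y^5 + 28*y^4 - 52*y^3 + 50*y^2 - 24*y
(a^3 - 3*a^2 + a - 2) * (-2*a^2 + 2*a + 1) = -2*a^5 + 8*a^4 - 7*a^3 + 3*a^2 - 3*a - 2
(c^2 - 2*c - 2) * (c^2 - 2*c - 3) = c^4 - 4*c^3 - c^2 + 10*c + 6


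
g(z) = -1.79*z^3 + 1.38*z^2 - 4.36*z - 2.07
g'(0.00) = -4.36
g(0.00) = -2.07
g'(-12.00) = -810.76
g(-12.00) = 3342.09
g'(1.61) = -13.84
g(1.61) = -12.98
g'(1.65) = -14.43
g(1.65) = -13.55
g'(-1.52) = -20.96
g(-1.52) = 14.03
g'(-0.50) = -7.08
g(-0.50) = 0.68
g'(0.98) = -6.81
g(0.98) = -6.70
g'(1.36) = -10.54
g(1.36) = -9.95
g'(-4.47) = -123.99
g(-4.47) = 204.87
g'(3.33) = -54.72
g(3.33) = -67.38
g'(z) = -5.37*z^2 + 2.76*z - 4.36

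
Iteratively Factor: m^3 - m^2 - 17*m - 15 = (m + 3)*(m^2 - 4*m - 5) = (m + 1)*(m + 3)*(m - 5)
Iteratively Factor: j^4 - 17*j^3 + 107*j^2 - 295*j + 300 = (j - 4)*(j^3 - 13*j^2 + 55*j - 75) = (j - 4)*(j - 3)*(j^2 - 10*j + 25) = (j - 5)*(j - 4)*(j - 3)*(j - 5)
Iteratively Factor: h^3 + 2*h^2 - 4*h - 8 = (h + 2)*(h^2 - 4) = (h + 2)^2*(h - 2)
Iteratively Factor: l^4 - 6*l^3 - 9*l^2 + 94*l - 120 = (l - 5)*(l^3 - l^2 - 14*l + 24) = (l - 5)*(l - 3)*(l^2 + 2*l - 8) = (l - 5)*(l - 3)*(l - 2)*(l + 4)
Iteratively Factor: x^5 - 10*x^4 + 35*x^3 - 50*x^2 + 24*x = (x - 2)*(x^4 - 8*x^3 + 19*x^2 - 12*x) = (x - 2)*(x - 1)*(x^3 - 7*x^2 + 12*x) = (x - 4)*(x - 2)*(x - 1)*(x^2 - 3*x) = x*(x - 4)*(x - 2)*(x - 1)*(x - 3)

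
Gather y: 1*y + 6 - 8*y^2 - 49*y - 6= -8*y^2 - 48*y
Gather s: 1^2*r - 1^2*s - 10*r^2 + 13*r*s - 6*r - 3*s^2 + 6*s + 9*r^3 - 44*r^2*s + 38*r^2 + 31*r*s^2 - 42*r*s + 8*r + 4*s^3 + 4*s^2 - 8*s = 9*r^3 + 28*r^2 + 3*r + 4*s^3 + s^2*(31*r + 1) + s*(-44*r^2 - 29*r - 3)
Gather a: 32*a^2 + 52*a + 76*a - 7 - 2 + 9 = 32*a^2 + 128*a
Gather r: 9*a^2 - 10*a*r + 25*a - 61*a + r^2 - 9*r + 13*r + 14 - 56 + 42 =9*a^2 - 36*a + r^2 + r*(4 - 10*a)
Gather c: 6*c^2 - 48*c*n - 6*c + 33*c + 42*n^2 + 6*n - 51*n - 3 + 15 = 6*c^2 + c*(27 - 48*n) + 42*n^2 - 45*n + 12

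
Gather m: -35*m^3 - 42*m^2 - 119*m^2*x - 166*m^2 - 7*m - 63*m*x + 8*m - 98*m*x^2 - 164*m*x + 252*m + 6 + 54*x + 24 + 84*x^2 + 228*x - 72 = -35*m^3 + m^2*(-119*x - 208) + m*(-98*x^2 - 227*x + 253) + 84*x^2 + 282*x - 42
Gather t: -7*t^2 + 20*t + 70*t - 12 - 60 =-7*t^2 + 90*t - 72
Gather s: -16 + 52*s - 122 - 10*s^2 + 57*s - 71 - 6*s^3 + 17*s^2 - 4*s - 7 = -6*s^3 + 7*s^2 + 105*s - 216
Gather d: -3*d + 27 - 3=24 - 3*d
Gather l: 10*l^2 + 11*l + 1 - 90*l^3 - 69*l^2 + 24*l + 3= -90*l^3 - 59*l^2 + 35*l + 4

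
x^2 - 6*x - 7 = (x - 7)*(x + 1)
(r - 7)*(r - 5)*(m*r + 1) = m*r^3 - 12*m*r^2 + 35*m*r + r^2 - 12*r + 35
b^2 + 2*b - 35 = (b - 5)*(b + 7)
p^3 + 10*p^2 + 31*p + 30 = (p + 2)*(p + 3)*(p + 5)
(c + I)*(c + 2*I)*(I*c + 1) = I*c^3 - 2*c^2 + I*c - 2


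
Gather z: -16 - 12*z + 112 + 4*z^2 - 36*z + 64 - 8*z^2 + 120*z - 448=-4*z^2 + 72*z - 288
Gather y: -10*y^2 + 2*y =-10*y^2 + 2*y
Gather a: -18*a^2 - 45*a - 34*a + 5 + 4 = -18*a^2 - 79*a + 9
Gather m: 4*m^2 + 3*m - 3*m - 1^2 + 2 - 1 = 4*m^2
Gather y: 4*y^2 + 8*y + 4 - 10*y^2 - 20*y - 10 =-6*y^2 - 12*y - 6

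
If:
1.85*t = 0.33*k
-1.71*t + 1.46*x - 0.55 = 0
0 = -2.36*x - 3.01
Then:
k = -7.91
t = -1.41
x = -1.28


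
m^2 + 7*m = m*(m + 7)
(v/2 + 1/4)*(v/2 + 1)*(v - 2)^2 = v^4/4 - 3*v^3/8 - 5*v^2/4 + 3*v/2 + 1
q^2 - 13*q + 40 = (q - 8)*(q - 5)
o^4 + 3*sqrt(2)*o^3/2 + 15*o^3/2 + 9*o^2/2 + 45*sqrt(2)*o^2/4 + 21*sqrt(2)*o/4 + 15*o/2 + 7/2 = (o + 1/2)*(o + 7)*(o + sqrt(2)/2)*(o + sqrt(2))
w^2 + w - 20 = (w - 4)*(w + 5)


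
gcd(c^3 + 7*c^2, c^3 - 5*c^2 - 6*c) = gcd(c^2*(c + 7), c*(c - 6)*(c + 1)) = c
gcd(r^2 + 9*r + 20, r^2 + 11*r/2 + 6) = r + 4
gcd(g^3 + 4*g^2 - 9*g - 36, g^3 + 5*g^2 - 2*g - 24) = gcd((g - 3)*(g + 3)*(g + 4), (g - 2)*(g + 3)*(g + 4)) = g^2 + 7*g + 12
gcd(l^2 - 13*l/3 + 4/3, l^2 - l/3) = l - 1/3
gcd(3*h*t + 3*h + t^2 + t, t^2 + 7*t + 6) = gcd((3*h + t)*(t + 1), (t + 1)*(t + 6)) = t + 1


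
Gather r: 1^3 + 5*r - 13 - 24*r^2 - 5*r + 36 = 24 - 24*r^2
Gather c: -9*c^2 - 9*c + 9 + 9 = -9*c^2 - 9*c + 18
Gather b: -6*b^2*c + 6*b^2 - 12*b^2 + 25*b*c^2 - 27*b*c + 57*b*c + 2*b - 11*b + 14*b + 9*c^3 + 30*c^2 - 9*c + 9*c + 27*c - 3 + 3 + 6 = b^2*(-6*c - 6) + b*(25*c^2 + 30*c + 5) + 9*c^3 + 30*c^2 + 27*c + 6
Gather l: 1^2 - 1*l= 1 - l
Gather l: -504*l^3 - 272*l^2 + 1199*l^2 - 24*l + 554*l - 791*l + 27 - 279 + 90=-504*l^3 + 927*l^2 - 261*l - 162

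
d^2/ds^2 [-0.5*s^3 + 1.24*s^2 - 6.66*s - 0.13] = 2.48 - 3.0*s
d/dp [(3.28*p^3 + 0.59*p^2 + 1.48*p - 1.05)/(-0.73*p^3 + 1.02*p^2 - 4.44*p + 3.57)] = (3.7763*p^4 - 26.9656*p^3 + 28.7001*p^2 + 6.3546*p + 0.621599999999999)/(0.5329*p^6 - 1.4892*p^5 + 7.5228*p^4 - 14.2698*p^3 + 26.9964*p^2 - 31.7016*p + 12.7449)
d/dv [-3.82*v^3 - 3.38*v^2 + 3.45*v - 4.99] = -11.46*v^2 - 6.76*v + 3.45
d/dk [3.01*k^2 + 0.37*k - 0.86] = 6.02*k + 0.37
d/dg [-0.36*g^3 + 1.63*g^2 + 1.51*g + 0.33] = -1.08*g^2 + 3.26*g + 1.51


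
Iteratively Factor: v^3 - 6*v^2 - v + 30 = (v - 5)*(v^2 - v - 6) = (v - 5)*(v - 3)*(v + 2)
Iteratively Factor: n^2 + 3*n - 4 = (n + 4)*(n - 1)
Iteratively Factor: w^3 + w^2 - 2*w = (w - 1)*(w^2 + 2*w) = (w - 1)*(w + 2)*(w)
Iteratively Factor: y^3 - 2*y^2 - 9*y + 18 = (y + 3)*(y^2 - 5*y + 6) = (y - 2)*(y + 3)*(y - 3)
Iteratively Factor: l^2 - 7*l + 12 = (l - 4)*(l - 3)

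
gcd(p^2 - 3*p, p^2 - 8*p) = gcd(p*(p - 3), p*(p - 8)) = p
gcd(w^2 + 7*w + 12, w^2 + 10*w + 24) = w + 4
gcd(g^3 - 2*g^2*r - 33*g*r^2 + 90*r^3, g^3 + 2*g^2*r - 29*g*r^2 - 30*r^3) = -g^2 - g*r + 30*r^2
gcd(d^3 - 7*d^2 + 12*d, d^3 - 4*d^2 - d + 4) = d - 4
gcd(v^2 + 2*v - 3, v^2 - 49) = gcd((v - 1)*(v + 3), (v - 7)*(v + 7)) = 1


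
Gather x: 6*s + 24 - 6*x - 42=6*s - 6*x - 18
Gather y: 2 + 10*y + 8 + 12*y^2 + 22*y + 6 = 12*y^2 + 32*y + 16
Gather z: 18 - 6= 12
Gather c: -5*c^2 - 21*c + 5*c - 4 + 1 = -5*c^2 - 16*c - 3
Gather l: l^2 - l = l^2 - l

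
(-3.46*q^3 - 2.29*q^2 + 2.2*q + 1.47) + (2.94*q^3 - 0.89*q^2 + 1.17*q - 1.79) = -0.52*q^3 - 3.18*q^2 + 3.37*q - 0.32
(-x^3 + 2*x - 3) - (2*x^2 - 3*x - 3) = -x^3 - 2*x^2 + 5*x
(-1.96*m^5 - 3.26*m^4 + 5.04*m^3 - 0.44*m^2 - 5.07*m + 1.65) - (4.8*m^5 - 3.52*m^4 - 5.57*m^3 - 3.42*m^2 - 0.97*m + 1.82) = -6.76*m^5 + 0.26*m^4 + 10.61*m^3 + 2.98*m^2 - 4.1*m - 0.17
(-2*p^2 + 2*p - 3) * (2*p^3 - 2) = -4*p^5 + 4*p^4 - 6*p^3 + 4*p^2 - 4*p + 6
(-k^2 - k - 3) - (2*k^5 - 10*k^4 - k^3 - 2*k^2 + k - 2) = -2*k^5 + 10*k^4 + k^3 + k^2 - 2*k - 1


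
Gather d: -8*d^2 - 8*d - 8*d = -8*d^2 - 16*d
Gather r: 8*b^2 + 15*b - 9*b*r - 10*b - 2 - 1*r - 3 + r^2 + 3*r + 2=8*b^2 + 5*b + r^2 + r*(2 - 9*b) - 3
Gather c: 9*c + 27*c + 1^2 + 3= 36*c + 4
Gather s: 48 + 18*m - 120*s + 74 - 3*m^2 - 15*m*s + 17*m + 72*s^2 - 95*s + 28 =-3*m^2 + 35*m + 72*s^2 + s*(-15*m - 215) + 150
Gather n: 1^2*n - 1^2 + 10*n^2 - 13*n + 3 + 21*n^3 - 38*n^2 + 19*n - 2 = 21*n^3 - 28*n^2 + 7*n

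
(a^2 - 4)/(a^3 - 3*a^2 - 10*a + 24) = (a + 2)/(a^2 - a - 12)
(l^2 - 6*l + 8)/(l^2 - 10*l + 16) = (l - 4)/(l - 8)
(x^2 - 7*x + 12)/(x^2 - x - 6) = (x - 4)/(x + 2)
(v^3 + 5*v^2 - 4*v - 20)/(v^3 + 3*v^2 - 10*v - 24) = (v^2 + 3*v - 10)/(v^2 + v - 12)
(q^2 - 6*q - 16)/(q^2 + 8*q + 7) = (q^2 - 6*q - 16)/(q^2 + 8*q + 7)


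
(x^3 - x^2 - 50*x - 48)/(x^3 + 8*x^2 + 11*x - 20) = (x^3 - x^2 - 50*x - 48)/(x^3 + 8*x^2 + 11*x - 20)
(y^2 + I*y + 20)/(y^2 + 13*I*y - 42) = (y^2 + I*y + 20)/(y^2 + 13*I*y - 42)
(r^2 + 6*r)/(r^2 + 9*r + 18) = r/(r + 3)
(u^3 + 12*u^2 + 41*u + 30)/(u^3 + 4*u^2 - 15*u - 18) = (u + 5)/(u - 3)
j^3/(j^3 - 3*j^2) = j/(j - 3)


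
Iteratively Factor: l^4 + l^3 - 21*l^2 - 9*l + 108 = (l - 3)*(l^3 + 4*l^2 - 9*l - 36) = (l - 3)*(l + 3)*(l^2 + l - 12) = (l - 3)^2*(l + 3)*(l + 4)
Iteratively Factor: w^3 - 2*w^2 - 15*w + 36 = (w - 3)*(w^2 + w - 12) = (w - 3)^2*(w + 4)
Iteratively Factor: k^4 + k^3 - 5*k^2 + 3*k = (k - 1)*(k^3 + 2*k^2 - 3*k) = (k - 1)^2*(k^2 + 3*k) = k*(k - 1)^2*(k + 3)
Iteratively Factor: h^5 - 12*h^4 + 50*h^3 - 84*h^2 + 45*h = (h - 1)*(h^4 - 11*h^3 + 39*h^2 - 45*h) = (h - 3)*(h - 1)*(h^3 - 8*h^2 + 15*h) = (h - 3)^2*(h - 1)*(h^2 - 5*h) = (h - 5)*(h - 3)^2*(h - 1)*(h)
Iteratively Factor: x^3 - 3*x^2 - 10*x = (x + 2)*(x^2 - 5*x) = (x - 5)*(x + 2)*(x)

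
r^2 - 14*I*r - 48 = (r - 8*I)*(r - 6*I)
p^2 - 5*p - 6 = (p - 6)*(p + 1)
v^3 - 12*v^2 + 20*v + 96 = (v - 8)*(v - 6)*(v + 2)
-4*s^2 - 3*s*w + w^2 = (-4*s + w)*(s + w)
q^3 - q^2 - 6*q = q*(q - 3)*(q + 2)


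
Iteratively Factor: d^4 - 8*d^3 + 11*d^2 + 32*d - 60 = (d - 2)*(d^3 - 6*d^2 - d + 30) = (d - 5)*(d - 2)*(d^2 - d - 6) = (d - 5)*(d - 2)*(d + 2)*(d - 3)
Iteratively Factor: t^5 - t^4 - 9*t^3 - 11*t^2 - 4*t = (t)*(t^4 - t^3 - 9*t^2 - 11*t - 4) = t*(t - 4)*(t^3 + 3*t^2 + 3*t + 1) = t*(t - 4)*(t + 1)*(t^2 + 2*t + 1) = t*(t - 4)*(t + 1)^2*(t + 1)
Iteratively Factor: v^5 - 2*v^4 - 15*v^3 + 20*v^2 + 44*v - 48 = (v + 3)*(v^4 - 5*v^3 + 20*v - 16) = (v + 2)*(v + 3)*(v^3 - 7*v^2 + 14*v - 8) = (v - 2)*(v + 2)*(v + 3)*(v^2 - 5*v + 4) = (v - 2)*(v - 1)*(v + 2)*(v + 3)*(v - 4)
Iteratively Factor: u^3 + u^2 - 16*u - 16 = (u + 4)*(u^2 - 3*u - 4) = (u - 4)*(u + 4)*(u + 1)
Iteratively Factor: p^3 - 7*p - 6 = (p - 3)*(p^2 + 3*p + 2) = (p - 3)*(p + 2)*(p + 1)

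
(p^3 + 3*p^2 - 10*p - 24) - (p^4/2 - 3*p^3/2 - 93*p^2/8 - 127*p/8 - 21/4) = -p^4/2 + 5*p^3/2 + 117*p^2/8 + 47*p/8 - 75/4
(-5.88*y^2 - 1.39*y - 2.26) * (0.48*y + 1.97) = -2.8224*y^3 - 12.2508*y^2 - 3.8231*y - 4.4522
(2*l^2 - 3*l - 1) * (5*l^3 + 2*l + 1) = 10*l^5 - 15*l^4 - l^3 - 4*l^2 - 5*l - 1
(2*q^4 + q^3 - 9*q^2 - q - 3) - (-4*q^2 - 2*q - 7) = 2*q^4 + q^3 - 5*q^2 + q + 4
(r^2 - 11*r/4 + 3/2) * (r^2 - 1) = r^4 - 11*r^3/4 + r^2/2 + 11*r/4 - 3/2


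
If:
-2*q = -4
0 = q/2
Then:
No Solution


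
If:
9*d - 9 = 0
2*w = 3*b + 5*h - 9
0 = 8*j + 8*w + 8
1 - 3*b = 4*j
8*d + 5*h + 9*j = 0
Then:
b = 67/33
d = 1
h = 38/55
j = -14/11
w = 3/11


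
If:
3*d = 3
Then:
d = 1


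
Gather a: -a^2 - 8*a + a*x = -a^2 + a*(x - 8)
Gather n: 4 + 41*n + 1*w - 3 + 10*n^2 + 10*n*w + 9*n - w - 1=10*n^2 + n*(10*w + 50)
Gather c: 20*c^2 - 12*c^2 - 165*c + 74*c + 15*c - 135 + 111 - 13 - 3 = 8*c^2 - 76*c - 40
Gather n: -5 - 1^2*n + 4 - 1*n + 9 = 8 - 2*n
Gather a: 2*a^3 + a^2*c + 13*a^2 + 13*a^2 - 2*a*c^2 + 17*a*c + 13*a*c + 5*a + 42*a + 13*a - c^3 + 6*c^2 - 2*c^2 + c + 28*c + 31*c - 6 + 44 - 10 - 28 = 2*a^3 + a^2*(c + 26) + a*(-2*c^2 + 30*c + 60) - c^3 + 4*c^2 + 60*c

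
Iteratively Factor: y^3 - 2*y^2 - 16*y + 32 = (y - 4)*(y^2 + 2*y - 8) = (y - 4)*(y + 4)*(y - 2)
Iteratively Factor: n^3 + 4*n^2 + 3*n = (n + 3)*(n^2 + n) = (n + 1)*(n + 3)*(n)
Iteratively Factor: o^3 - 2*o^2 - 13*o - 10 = (o + 2)*(o^2 - 4*o - 5) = (o - 5)*(o + 2)*(o + 1)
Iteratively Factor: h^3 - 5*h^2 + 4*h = (h - 4)*(h^2 - h) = (h - 4)*(h - 1)*(h)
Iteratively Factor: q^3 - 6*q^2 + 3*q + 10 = (q + 1)*(q^2 - 7*q + 10) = (q - 2)*(q + 1)*(q - 5)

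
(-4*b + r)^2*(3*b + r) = 48*b^3 - 8*b^2*r - 5*b*r^2 + r^3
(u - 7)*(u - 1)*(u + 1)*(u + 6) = u^4 - u^3 - 43*u^2 + u + 42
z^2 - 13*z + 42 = (z - 7)*(z - 6)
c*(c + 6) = c^2 + 6*c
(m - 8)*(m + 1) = m^2 - 7*m - 8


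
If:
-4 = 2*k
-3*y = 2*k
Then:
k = -2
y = 4/3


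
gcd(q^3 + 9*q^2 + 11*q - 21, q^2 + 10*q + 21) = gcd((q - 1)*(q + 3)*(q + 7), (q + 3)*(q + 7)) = q^2 + 10*q + 21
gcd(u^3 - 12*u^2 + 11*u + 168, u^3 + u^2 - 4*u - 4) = 1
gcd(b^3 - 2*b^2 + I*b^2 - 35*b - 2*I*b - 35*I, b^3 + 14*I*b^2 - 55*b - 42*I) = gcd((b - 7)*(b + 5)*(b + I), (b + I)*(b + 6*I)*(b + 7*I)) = b + I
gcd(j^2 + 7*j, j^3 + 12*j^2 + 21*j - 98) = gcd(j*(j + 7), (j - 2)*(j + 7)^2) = j + 7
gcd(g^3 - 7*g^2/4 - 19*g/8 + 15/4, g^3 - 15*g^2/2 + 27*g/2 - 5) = g - 2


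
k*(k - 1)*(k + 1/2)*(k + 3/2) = k^4 + k^3 - 5*k^2/4 - 3*k/4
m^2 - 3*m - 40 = (m - 8)*(m + 5)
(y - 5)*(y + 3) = y^2 - 2*y - 15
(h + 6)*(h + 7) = h^2 + 13*h + 42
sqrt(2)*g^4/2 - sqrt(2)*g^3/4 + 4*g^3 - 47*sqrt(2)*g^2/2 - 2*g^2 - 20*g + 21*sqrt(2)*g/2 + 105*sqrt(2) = (g - 5/2)*(g - 3*sqrt(2))*(g + 7*sqrt(2))*(sqrt(2)*g/2 + sqrt(2))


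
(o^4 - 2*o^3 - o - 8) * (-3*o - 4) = -3*o^5 + 2*o^4 + 8*o^3 + 3*o^2 + 28*o + 32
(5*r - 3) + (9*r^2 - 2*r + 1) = 9*r^2 + 3*r - 2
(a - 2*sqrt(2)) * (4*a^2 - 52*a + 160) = 4*a^3 - 52*a^2 - 8*sqrt(2)*a^2 + 104*sqrt(2)*a + 160*a - 320*sqrt(2)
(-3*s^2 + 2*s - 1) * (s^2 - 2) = -3*s^4 + 2*s^3 + 5*s^2 - 4*s + 2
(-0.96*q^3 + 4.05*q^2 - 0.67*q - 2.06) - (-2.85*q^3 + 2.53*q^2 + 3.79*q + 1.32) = 1.89*q^3 + 1.52*q^2 - 4.46*q - 3.38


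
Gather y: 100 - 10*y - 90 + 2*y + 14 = 24 - 8*y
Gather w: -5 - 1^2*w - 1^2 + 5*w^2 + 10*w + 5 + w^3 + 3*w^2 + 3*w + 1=w^3 + 8*w^2 + 12*w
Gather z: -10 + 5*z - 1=5*z - 11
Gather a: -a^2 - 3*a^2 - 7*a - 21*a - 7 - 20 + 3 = -4*a^2 - 28*a - 24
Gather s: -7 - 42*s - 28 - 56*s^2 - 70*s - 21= -56*s^2 - 112*s - 56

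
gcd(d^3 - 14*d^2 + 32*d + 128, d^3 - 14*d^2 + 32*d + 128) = d^3 - 14*d^2 + 32*d + 128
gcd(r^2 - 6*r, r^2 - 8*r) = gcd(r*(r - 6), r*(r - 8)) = r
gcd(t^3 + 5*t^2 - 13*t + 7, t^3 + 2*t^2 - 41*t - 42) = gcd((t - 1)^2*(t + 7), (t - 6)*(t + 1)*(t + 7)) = t + 7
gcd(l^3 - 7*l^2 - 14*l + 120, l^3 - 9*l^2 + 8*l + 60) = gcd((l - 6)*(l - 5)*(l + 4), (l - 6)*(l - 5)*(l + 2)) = l^2 - 11*l + 30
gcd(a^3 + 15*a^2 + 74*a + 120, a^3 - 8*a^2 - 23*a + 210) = a + 5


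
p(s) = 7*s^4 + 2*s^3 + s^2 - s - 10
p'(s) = 28*s^3 + 6*s^2 + 2*s - 1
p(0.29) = -10.11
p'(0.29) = 0.77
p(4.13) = 2180.38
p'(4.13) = 2082.06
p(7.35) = 21259.82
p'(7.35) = 11455.67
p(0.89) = -4.30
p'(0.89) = 25.27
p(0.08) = -10.07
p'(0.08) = -0.79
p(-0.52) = -8.98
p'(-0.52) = -4.35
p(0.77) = -6.80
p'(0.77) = 16.88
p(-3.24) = 707.11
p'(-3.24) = -896.84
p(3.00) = 617.00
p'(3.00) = 815.00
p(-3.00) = 515.00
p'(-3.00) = -709.00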